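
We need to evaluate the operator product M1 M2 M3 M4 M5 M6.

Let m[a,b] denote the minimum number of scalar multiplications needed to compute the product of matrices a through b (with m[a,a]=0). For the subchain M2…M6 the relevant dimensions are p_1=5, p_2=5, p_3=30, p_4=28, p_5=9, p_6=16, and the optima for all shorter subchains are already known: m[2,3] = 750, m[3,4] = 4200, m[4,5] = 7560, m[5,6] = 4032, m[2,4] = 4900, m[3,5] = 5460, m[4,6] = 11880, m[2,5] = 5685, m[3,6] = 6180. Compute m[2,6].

m[2,6] = min over k∈[2,5] of m[2,k]+m[k+1,6]+p_{1}·p_k·p_{6}.
k=2: 0 + 6180 + 5·5·16 = 6580; k=3: 750 + 11880 + 5·30·16 = 15030; k=4: 4900 + 4032 + 5·28·16 = 11172; k=5: 5685 + 0 + 5·9·16 = 6405.
Minimum: 6405 at k=5.

6405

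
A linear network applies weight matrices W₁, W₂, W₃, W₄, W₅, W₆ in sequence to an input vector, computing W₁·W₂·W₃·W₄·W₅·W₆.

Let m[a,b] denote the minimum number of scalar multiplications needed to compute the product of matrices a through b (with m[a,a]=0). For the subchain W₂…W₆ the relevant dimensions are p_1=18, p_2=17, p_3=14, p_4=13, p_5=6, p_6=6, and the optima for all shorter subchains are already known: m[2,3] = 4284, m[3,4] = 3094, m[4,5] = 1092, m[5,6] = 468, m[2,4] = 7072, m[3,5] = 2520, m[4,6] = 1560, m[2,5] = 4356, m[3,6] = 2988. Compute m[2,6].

m[2,6] = min over k∈[2,5] of m[2,k]+m[k+1,6]+p_{1}·p_k·p_{6}.
k=2: 0 + 2988 + 18·17·6 = 4824; k=3: 4284 + 1560 + 18·14·6 = 7356; k=4: 7072 + 468 + 18·13·6 = 8944; k=5: 4356 + 0 + 18·6·6 = 5004.
Minimum: 4824 at k=2.

4824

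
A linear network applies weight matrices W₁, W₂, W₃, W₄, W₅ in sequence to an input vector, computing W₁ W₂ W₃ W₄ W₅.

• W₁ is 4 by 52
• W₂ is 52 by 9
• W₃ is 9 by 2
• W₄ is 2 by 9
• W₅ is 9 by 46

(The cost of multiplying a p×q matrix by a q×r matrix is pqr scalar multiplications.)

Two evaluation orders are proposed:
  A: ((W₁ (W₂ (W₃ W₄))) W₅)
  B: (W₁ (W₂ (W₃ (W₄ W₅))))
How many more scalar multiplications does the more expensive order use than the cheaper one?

24850

Order A = ((W₁ (W₂ (W₃ W₄))) W₅): (W₃ W₄): 9×2 by 2×9 → 9×9, cost 9·2·9 = 162; (W₂ (W₃ W₄)): 52×9 by 9×9 → 52×9, cost 52·9·9 = 4212; cumulative 4374; (W₁ (W₂ (W₃ W₄))): 4×52 by 52×9 → 4×9, cost 4·52·9 = 1872; cumulative 6246; ((W₁ (W₂ (W₃ W₄))) W₅): 4×9 by 9×46 → 4×46, cost 4·9·46 = 1656; cumulative 7902. Total 7902.
Order B = (W₁ (W₂ (W₃ (W₄ W₅)))): (W₄ W₅): 2×9 by 9×46 → 2×46, cost 2·9·46 = 828; (W₃ (W₄ W₅)): 9×2 by 2×46 → 9×46, cost 9·2·46 = 828; cumulative 1656; (W₂ (W₃ (W₄ W₅))): 52×9 by 9×46 → 52×46, cost 52·9·46 = 21528; cumulative 23184; (W₁ (W₂ (W₃ (W₄ W₅)))): 4×52 by 52×46 → 4×46, cost 4·52·46 = 9568; cumulative 32752. Total 32752.
Difference: |7902 − 32752| = 24850.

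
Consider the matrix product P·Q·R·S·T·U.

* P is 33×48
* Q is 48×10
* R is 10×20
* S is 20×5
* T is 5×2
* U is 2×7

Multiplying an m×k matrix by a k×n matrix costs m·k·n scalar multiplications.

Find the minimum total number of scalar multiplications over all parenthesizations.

5190

Adjacent pairs: PQ = 33·48·10 = 15840; QR = 48·10·20 = 9600; RS = 10·20·5 = 1000; ST = 20·5·2 = 200; TU = 5·2·7 = 70.
Length 3: P..R: k=1: 0+9600+33·48·20=41280; k=2: 15840+0+33·10·20=22440 → min 22440 | Q..S: k=2: 0+1000+48·10·5=3400; k=3: 9600+0+48·20·5=14400 → min 3400 | R..T: k=3: 0+200+10·20·2=600; k=4: 1000+0+10·5·2=1100 → min 600 | S..U: k=4: 0+70+20·5·7=770; k=5: 200+0+20·2·7=480 → min 480.
Length 4: P..S: k=1: 0+3400+33·48·5=11320; k=2: 15840+1000+33·10·5=18490; k=3: 22440+0+33·20·5=25740 → min 11320 | Q..T: k=2: 0+600+48·10·2=1560; k=3: 9600+200+48·20·2=11720; k=4: 3400+0+48·5·2=3880 → min 1560 | R..U: k=3: 0+480+10·20·7=1880; k=4: 1000+70+10·5·7=1420; k=5: 600+0+10·2·7=740 → min 740.
Length 5: P..T: k=1: 0+1560+33·48·2=4728; k=2: 15840+600+33·10·2=17100; k=3: 22440+200+33·20·2=23960; k=4: 11320+0+33·5·2=11650 → min 4728 | Q..U: k=2: 0+740+48·10·7=4100; k=3: 9600+480+48·20·7=16800; k=4: 3400+70+48·5·7=5150; k=5: 1560+0+48·2·7=2232 → min 2232.
Length 6: P..U: k=1: 0+2232+33·48·7=13320; k=2: 15840+740+33·10·7=18890; k=3: 22440+480+33·20·7=27540; k=4: 11320+70+33·5·7=12545; k=5: 4728+0+33·2·7=5190 → min 5190.
Optimal order: ((P·(Q·(R·(S·T))))·U) with cost 5190.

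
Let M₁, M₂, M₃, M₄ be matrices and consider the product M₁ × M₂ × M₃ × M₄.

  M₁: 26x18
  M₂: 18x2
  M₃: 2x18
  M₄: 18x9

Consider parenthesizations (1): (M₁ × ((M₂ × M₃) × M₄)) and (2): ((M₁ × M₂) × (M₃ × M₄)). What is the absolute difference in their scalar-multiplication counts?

6048

Order (1) = (M₁ × ((M₂ × M₃) × M₄)): (M₂ × M₃): 18×2 by 2×18 → 18×18, cost 18·2·18 = 648; ((M₂ × M₃) × M₄): 18×18 by 18×9 → 18×9, cost 18·18·9 = 2916; cumulative 3564; (M₁ × ((M₂ × M₃) × M₄)): 26×18 by 18×9 → 26×9, cost 26·18·9 = 4212; cumulative 7776. Total 7776.
Order (2) = ((M₁ × M₂) × (M₃ × M₄)): (M₁ × M₂): 26×18 by 18×2 → 26×2, cost 26·18·2 = 936; (M₃ × M₄): 2×18 by 18×9 → 2×9, cost 2·18·9 = 324; ((M₁ × M₂) × (M₃ × M₄)): 26×2 by 2×9 → 26×9, cost 26·2·9 = 468; cumulative 1728. Total 1728.
Difference: |7776 − 1728| = 6048.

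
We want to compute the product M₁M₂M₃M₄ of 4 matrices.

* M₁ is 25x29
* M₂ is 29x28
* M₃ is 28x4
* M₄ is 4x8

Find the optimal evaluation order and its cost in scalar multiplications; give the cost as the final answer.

6948

Adjacent pairs: M₁M₂ = 25·29·28 = 20300; M₂M₃ = 29·28·4 = 3248; M₃M₄ = 28·4·8 = 896.
Length 3: M₁..M₃: k=1: 0+3248+25·29·4=6148; k=2: 20300+0+25·28·4=23100 → min 6148 | M₂..M₄: k=2: 0+896+29·28·8=7392; k=3: 3248+0+29·4·8=4176 → min 4176.
Length 4: M₁..M₄: k=1: 0+4176+25·29·8=9976; k=2: 20300+896+25·28·8=26796; k=3: 6148+0+25·4·8=6948 → min 6948.
Optimal parenthesization: ((M₁(M₂M₃))M₄) with cost 6948.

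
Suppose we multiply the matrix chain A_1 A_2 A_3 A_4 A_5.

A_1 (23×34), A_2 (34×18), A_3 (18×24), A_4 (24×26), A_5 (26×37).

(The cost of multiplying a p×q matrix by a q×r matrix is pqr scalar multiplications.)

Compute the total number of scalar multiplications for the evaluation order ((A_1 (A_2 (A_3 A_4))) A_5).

69602

(A_3 A_4): 18×24 by 24×26 → 18×26, cost 18·24·26 = 11232
(A_2 (A_3 A_4)): 34×18 by 18×26 → 34×26, cost 34·18·26 = 15912; cumulative 27144
(A_1 (A_2 (A_3 A_4))): 23×34 by 34×26 → 23×26, cost 23·34·26 = 20332; cumulative 47476
((A_1 (A_2 (A_3 A_4))) A_5): 23×26 by 26×37 → 23×37, cost 23·26·37 = 22126; cumulative 69602
Total: 69602 scalar multiplications.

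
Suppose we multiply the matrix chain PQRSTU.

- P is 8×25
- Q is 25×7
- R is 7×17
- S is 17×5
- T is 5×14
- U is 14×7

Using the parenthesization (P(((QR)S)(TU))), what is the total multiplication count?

7865

(QR): 25×7 by 7×17 → 25×17, cost 25·7·17 = 2975
((QR)S): 25×17 by 17×5 → 25×5, cost 25·17·5 = 2125; cumulative 5100
(TU): 5×14 by 14×7 → 5×7, cost 5·14·7 = 490
(((QR)S)(TU)): 25×5 by 5×7 → 25×7, cost 25·5·7 = 875; cumulative 6465
(P(((QR)S)(TU))): 8×25 by 25×7 → 8×7, cost 8·25·7 = 1400; cumulative 7865
Total: 7865 scalar multiplications.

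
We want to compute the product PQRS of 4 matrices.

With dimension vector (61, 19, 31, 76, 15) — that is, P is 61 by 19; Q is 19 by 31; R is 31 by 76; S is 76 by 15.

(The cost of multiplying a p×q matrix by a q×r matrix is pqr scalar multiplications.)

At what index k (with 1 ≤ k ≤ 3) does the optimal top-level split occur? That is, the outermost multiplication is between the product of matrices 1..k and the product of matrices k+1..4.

1

Adjacent pairs: PQ = 61·19·31 = 35929; QR = 19·31·76 = 44764; RS = 31·76·15 = 35340.
Length 3: P..R: k=1: 0+44764+61·19·76=132848; k=2: 35929+0+61·31·76=179645 → min 132848 | Q..S: k=2: 0+35340+19·31·15=44175; k=3: 44764+0+19·76·15=66424 → min 44175.
Top-level splits: k=1: (P..P)·(Q..S) → 0+44175+61·19·15 = 61560; k=2: (P..Q)·(R..S) → 35929+35340+61·31·15 = 99634; k=3: (P..R)·(S..S) → 132848+0+61·76·15 = 202388.
Best split is after P, i.e. k = 1.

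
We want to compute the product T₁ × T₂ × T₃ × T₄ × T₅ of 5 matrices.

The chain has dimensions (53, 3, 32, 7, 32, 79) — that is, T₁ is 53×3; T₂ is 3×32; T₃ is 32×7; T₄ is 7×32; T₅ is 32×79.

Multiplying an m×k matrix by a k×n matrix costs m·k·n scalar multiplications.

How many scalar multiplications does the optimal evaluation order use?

Adjacent pairs: T₁T₂ = 53·3·32 = 5088; T₂T₃ = 3·32·7 = 672; T₃T₄ = 32·7·32 = 7168; T₄T₅ = 7·32·79 = 17696.
Length 3: T₁..T₃: k=1: 0+672+53·3·7=1785; k=2: 5088+0+53·32·7=16960 → min 1785 | T₂..T₄: k=2: 0+7168+3·32·32=10240; k=3: 672+0+3·7·32=1344 → min 1344 | T₃..T₅: k=3: 0+17696+32·7·79=35392; k=4: 7168+0+32·32·79=88064 → min 35392.
Length 4: T₁..T₄: k=1: 0+1344+53·3·32=6432; k=2: 5088+7168+53·32·32=66528; k=3: 1785+0+53·7·32=13657 → min 6432 | T₂..T₅: k=2: 0+35392+3·32·79=42976; k=3: 672+17696+3·7·79=20027; k=4: 1344+0+3·32·79=8928 → min 8928.
Length 5: T₁..T₅: k=1: 0+8928+53·3·79=21489; k=2: 5088+35392+53·32·79=174464; k=3: 1785+17696+53·7·79=48790; k=4: 6432+0+53·32·79=140416 → min 21489.
Optimal order: (T₁ × (((T₂ × T₃) × T₄) × T₅)) with cost 21489.

21489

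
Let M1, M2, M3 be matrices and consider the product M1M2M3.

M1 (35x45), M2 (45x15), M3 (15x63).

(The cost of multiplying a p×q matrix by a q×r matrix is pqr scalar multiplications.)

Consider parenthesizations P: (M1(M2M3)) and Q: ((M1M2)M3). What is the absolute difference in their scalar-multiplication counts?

Order P = (M1(M2M3)): (M2M3): 45×15 by 15×63 → 45×63, cost 45·15·63 = 42525; (M1(M2M3)): 35×45 by 45×63 → 35×63, cost 35·45·63 = 99225; cumulative 141750. Total 141750.
Order Q = ((M1M2)M3): (M1M2): 35×45 by 45×15 → 35×15, cost 35·45·15 = 23625; ((M1M2)M3): 35×15 by 15×63 → 35×63, cost 35·15·63 = 33075; cumulative 56700. Total 56700.
Difference: |141750 − 56700| = 85050.

85050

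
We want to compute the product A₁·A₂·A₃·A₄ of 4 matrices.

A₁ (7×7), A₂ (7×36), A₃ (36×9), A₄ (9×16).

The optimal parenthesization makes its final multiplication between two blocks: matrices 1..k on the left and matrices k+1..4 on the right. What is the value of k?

Adjacent pairs: A₁A₂ = 7·7·36 = 1764; A₂A₃ = 7·36·9 = 2268; A₃A₄ = 36·9·16 = 5184.
Length 3: A₁..A₃: k=1: 0+2268+7·7·9=2709; k=2: 1764+0+7·36·9=4032 → min 2709 | A₂..A₄: k=2: 0+5184+7·36·16=9216; k=3: 2268+0+7·9·16=3276 → min 3276.
Top-level splits: k=1: (A₁..A₁)·(A₂..A₄) → 0+3276+7·7·16 = 4060; k=2: (A₁..A₂)·(A₃..A₄) → 1764+5184+7·36·16 = 10980; k=3: (A₁..A₃)·(A₄..A₄) → 2709+0+7·9·16 = 3717.
Best split is after A₃, i.e. k = 3.

3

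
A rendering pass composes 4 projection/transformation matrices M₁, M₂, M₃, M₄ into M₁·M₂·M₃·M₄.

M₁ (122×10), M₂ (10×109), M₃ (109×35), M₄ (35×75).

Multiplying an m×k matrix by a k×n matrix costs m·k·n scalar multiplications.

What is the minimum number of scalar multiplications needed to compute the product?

Adjacent pairs: M₁M₂ = 122·10·109 = 132980; M₂M₃ = 10·109·35 = 38150; M₃M₄ = 109·35·75 = 286125.
Length 3: M₁..M₃: k=1: 0+38150+122·10·35=80850; k=2: 132980+0+122·109·35=598410 → min 80850 | M₂..M₄: k=2: 0+286125+10·109·75=367875; k=3: 38150+0+10·35·75=64400 → min 64400.
Length 4: M₁..M₄: k=1: 0+64400+122·10·75=155900; k=2: 132980+286125+122·109·75=1416455; k=3: 80850+0+122·35·75=401100 → min 155900.
Optimal order: (M₁·((M₂·M₃)·M₄)) with cost 155900.

155900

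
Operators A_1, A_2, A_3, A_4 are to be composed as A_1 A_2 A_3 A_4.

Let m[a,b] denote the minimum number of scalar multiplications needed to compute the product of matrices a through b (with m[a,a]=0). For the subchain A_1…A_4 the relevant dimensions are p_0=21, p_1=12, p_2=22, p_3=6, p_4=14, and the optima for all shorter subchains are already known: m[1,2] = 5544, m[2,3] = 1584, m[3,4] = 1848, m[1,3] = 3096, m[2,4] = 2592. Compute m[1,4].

m[1,4] = min over k∈[1,3] of m[1,k]+m[k+1,4]+p_{0}·p_k·p_{4}.
k=1: 0 + 2592 + 21·12·14 = 6120; k=2: 5544 + 1848 + 21·22·14 = 13860; k=3: 3096 + 0 + 21·6·14 = 4860.
Minimum: 4860 at k=3.

4860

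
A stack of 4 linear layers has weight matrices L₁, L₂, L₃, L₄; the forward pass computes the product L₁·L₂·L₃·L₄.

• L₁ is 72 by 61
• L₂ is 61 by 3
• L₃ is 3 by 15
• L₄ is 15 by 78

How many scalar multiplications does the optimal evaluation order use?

33534

Adjacent pairs: L₁L₂ = 72·61·3 = 13176; L₂L₃ = 61·3·15 = 2745; L₃L₄ = 3·15·78 = 3510.
Length 3: L₁..L₃: k=1: 0+2745+72·61·15=68625; k=2: 13176+0+72·3·15=16416 → min 16416 | L₂..L₄: k=2: 0+3510+61·3·78=17784; k=3: 2745+0+61·15·78=74115 → min 17784.
Length 4: L₁..L₄: k=1: 0+17784+72·61·78=360360; k=2: 13176+3510+72·3·78=33534; k=3: 16416+0+72·15·78=100656 → min 33534.
Optimal order: ((L₁·L₂)·(L₃·L₄)) with cost 33534.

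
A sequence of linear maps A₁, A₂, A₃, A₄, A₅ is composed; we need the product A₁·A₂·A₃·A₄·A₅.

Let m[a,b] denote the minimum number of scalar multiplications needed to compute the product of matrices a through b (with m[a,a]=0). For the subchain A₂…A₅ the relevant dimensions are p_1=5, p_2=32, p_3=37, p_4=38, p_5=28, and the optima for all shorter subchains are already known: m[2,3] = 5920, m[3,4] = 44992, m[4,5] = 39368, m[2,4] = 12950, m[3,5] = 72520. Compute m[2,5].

18270

m[2,5] = min over k∈[2,4] of m[2,k]+m[k+1,5]+p_{1}·p_k·p_{5}.
k=2: 0 + 72520 + 5·32·28 = 77000; k=3: 5920 + 39368 + 5·37·28 = 50468; k=4: 12950 + 0 + 5·38·28 = 18270.
Minimum: 18270 at k=4.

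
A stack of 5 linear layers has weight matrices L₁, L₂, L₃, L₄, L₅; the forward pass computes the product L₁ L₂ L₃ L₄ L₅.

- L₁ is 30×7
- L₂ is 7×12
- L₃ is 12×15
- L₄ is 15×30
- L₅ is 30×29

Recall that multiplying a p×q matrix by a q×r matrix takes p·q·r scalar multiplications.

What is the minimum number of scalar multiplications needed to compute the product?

16590

Adjacent pairs: L₁L₂ = 30·7·12 = 2520; L₂L₃ = 7·12·15 = 1260; L₃L₄ = 12·15·30 = 5400; L₄L₅ = 15·30·29 = 13050.
Length 3: L₁..L₃: k=1: 0+1260+30·7·15=4410; k=2: 2520+0+30·12·15=7920 → min 4410 | L₂..L₄: k=2: 0+5400+7·12·30=7920; k=3: 1260+0+7·15·30=4410 → min 4410 | L₃..L₅: k=3: 0+13050+12·15·29=18270; k=4: 5400+0+12·30·29=15840 → min 15840.
Length 4: L₁..L₄: k=1: 0+4410+30·7·30=10710; k=2: 2520+5400+30·12·30=18720; k=3: 4410+0+30·15·30=17910 → min 10710 | L₂..L₅: k=2: 0+15840+7·12·29=18276; k=3: 1260+13050+7·15·29=17355; k=4: 4410+0+7·30·29=10500 → min 10500.
Length 5: L₁..L₅: k=1: 0+10500+30·7·29=16590; k=2: 2520+15840+30·12·29=28800; k=3: 4410+13050+30·15·29=30510; k=4: 10710+0+30·30·29=36810 → min 16590.
Optimal order: (L₁ (((L₂ L₃) L₄) L₅)) with cost 16590.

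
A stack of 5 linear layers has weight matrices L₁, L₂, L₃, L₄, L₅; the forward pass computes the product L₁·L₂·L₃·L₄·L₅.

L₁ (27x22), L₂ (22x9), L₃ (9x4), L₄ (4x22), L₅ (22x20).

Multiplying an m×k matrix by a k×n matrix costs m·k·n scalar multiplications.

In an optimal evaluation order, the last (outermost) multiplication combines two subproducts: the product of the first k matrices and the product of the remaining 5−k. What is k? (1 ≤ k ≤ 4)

Adjacent pairs: L₁L₂ = 27·22·9 = 5346; L₂L₃ = 22·9·4 = 792; L₃L₄ = 9·4·22 = 792; L₄L₅ = 4·22·20 = 1760.
Length 3: L₁..L₃: k=1: 0+792+27·22·4=3168; k=2: 5346+0+27·9·4=6318 → min 3168 | L₂..L₄: k=2: 0+792+22·9·22=5148; k=3: 792+0+22·4·22=2728 → min 2728 | L₃..L₅: k=3: 0+1760+9·4·20=2480; k=4: 792+0+9·22·20=4752 → min 2480.
Length 4: L₁..L₄: k=1: 0+2728+27·22·22=15796; k=2: 5346+792+27·9·22=11484; k=3: 3168+0+27·4·22=5544 → min 5544 | L₂..L₅: k=2: 0+2480+22·9·20=6440; k=3: 792+1760+22·4·20=4312; k=4: 2728+0+22·22·20=12408 → min 4312.
Top-level splits: k=1: (L₁..L₁)·(L₂..L₅) → 0+4312+27·22·20 = 16192; k=2: (L₁..L₂)·(L₃..L₅) → 5346+2480+27·9·20 = 12686; k=3: (L₁..L₃)·(L₄..L₅) → 3168+1760+27·4·20 = 7088; k=4: (L₁..L₄)·(L₅..L₅) → 5544+0+27·22·20 = 17424.
Best split is after L₃, i.e. k = 3.

3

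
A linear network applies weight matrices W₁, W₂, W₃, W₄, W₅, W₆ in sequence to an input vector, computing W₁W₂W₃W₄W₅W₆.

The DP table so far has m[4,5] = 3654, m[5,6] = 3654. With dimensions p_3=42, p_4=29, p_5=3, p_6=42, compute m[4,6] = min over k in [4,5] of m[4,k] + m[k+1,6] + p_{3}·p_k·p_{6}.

8946

m[4,6] = min over k∈[4,5] of m[4,k]+m[k+1,6]+p_{3}·p_k·p_{6}.
k=4: 0 + 3654 + 42·29·42 = 54810; k=5: 3654 + 0 + 42·3·42 = 8946.
Minimum: 8946 at k=5.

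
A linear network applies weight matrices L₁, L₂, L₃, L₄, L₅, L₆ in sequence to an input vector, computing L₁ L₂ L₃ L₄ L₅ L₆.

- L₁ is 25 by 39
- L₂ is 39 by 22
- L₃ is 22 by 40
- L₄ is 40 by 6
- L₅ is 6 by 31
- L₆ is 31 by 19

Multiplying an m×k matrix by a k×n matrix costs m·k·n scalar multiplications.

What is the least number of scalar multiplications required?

22662

Adjacent pairs: L₁L₂ = 25·39·22 = 21450; L₂L₃ = 39·22·40 = 34320; L₃L₄ = 22·40·6 = 5280; L₄L₅ = 40·6·31 = 7440; L₅L₆ = 6·31·19 = 3534.
Length 3: L₁..L₃: k=1: 0+34320+25·39·40=73320; k=2: 21450+0+25·22·40=43450 → min 43450 | L₂..L₄: k=2: 0+5280+39·22·6=10428; k=3: 34320+0+39·40·6=43680 → min 10428 | L₃..L₅: k=3: 0+7440+22·40·31=34720; k=4: 5280+0+22·6·31=9372 → min 9372 | L₄..L₆: k=4: 0+3534+40·6·19=8094; k=5: 7440+0+40·31·19=31000 → min 8094.
Length 4: L₁..L₄: k=1: 0+10428+25·39·6=16278; k=2: 21450+5280+25·22·6=30030; k=3: 43450+0+25·40·6=49450 → min 16278 | L₂..L₅: k=2: 0+9372+39·22·31=35970; k=3: 34320+7440+39·40·31=90120; k=4: 10428+0+39·6·31=17682 → min 17682 | L₃..L₆: k=3: 0+8094+22·40·19=24814; k=4: 5280+3534+22·6·19=11322; k=5: 9372+0+22·31·19=22330 → min 11322.
Length 5: L₁..L₅: k=1: 0+17682+25·39·31=47907; k=2: 21450+9372+25·22·31=47872; k=3: 43450+7440+25·40·31=81890; k=4: 16278+0+25·6·31=20928 → min 20928 | L₂..L₆: k=2: 0+11322+39·22·19=27624; k=3: 34320+8094+39·40·19=72054; k=4: 10428+3534+39·6·19=18408; k=5: 17682+0+39·31·19=40653 → min 18408.
Length 6: L₁..L₆: k=1: 0+18408+25·39·19=36933; k=2: 21450+11322+25·22·19=43222; k=3: 43450+8094+25·40·19=70544; k=4: 16278+3534+25·6·19=22662; k=5: 20928+0+25·31·19=35653 → min 22662.
Optimal order: ((L₁ (L₂ (L₃ L₄))) (L₅ L₆)) with cost 22662.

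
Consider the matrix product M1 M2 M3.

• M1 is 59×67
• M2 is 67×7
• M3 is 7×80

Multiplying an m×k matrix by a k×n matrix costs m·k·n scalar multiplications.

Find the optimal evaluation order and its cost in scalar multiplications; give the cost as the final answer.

(M1 (M2 M3)): cost 353760.
((M1 M2) M3): cost 60711.
Optimal: ((M1 M2) M3) with cost 60711.

60711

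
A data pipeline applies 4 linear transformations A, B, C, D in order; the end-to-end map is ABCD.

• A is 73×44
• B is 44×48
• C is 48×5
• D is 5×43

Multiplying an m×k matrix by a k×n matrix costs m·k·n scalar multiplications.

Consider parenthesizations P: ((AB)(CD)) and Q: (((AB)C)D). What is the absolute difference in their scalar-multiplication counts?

Order P = ((AB)(CD)): (AB): 73×44 by 44×48 → 73×48, cost 73·44·48 = 154176; (CD): 48×5 by 5×43 → 48×43, cost 48·5·43 = 10320; ((AB)(CD)): 73×48 by 48×43 → 73×43, cost 73·48·43 = 150672; cumulative 315168. Total 315168.
Order Q = (((AB)C)D): (AB): 73×44 by 44×48 → 73×48, cost 73·44·48 = 154176; ((AB)C): 73×48 by 48×5 → 73×5, cost 73·48·5 = 17520; cumulative 171696; (((AB)C)D): 73×5 by 5×43 → 73×43, cost 73·5·43 = 15695; cumulative 187391. Total 187391.
Difference: |315168 − 187391| = 127777.

127777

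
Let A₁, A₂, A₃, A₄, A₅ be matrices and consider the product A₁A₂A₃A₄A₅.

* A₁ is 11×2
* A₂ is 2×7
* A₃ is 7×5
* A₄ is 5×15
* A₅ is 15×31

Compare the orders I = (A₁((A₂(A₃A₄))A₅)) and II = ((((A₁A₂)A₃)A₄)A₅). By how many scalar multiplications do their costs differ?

4132

Order I = (A₁((A₂(A₃A₄))A₅)): (A₃A₄): 7×5 by 5×15 → 7×15, cost 7·5·15 = 525; (A₂(A₃A₄)): 2×7 by 7×15 → 2×15, cost 2·7·15 = 210; cumulative 735; ((A₂(A₃A₄))A₅): 2×15 by 15×31 → 2×31, cost 2·15·31 = 930; cumulative 1665; (A₁((A₂(A₃A₄))A₅)): 11×2 by 2×31 → 11×31, cost 11·2·31 = 682; cumulative 2347. Total 2347.
Order II = ((((A₁A₂)A₃)A₄)A₅): (A₁A₂): 11×2 by 2×7 → 11×7, cost 11·2·7 = 154; ((A₁A₂)A₃): 11×7 by 7×5 → 11×5, cost 11·7·5 = 385; cumulative 539; (((A₁A₂)A₃)A₄): 11×5 by 5×15 → 11×15, cost 11·5·15 = 825; cumulative 1364; ((((A₁A₂)A₃)A₄)A₅): 11×15 by 15×31 → 11×31, cost 11·15·31 = 5115; cumulative 6479. Total 6479.
Difference: |2347 − 6479| = 4132.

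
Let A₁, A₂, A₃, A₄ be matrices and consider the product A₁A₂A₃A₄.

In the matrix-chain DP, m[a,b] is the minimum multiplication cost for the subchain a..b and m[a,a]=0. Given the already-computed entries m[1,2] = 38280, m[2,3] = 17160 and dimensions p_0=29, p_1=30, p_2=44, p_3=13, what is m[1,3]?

m[1,3] = min over k∈[1,2] of m[1,k]+m[k+1,3]+p_{0}·p_k·p_{3}.
k=1: 0 + 17160 + 29·30·13 = 28470; k=2: 38280 + 0 + 29·44·13 = 54868.
Minimum: 28470 at k=1.

28470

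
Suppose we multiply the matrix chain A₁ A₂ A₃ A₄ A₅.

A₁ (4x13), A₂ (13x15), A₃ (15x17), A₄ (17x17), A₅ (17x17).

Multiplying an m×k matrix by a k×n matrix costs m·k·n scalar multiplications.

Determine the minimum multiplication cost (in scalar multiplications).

Adjacent pairs: A₁A₂ = 4·13·15 = 780; A₂A₃ = 13·15·17 = 3315; A₃A₄ = 15·17·17 = 4335; A₄A₅ = 17·17·17 = 4913.
Length 3: A₁..A₃: k=1: 0+3315+4·13·17=4199; k=2: 780+0+4·15·17=1800 → min 1800 | A₂..A₄: k=2: 0+4335+13·15·17=7650; k=3: 3315+0+13·17·17=7072 → min 7072 | A₃..A₅: k=3: 0+4913+15·17·17=9248; k=4: 4335+0+15·17·17=8670 → min 8670.
Length 4: A₁..A₄: k=1: 0+7072+4·13·17=7956; k=2: 780+4335+4·15·17=6135; k=3: 1800+0+4·17·17=2956 → min 2956 | A₂..A₅: k=2: 0+8670+13·15·17=11985; k=3: 3315+4913+13·17·17=11985; k=4: 7072+0+13·17·17=10829 → min 10829.
Length 5: A₁..A₅: k=1: 0+10829+4·13·17=11713; k=2: 780+8670+4·15·17=10470; k=3: 1800+4913+4·17·17=7869; k=4: 2956+0+4·17·17=4112 → min 4112.
Optimal order: ((((A₁ A₂) A₃) A₄) A₅) with cost 4112.

4112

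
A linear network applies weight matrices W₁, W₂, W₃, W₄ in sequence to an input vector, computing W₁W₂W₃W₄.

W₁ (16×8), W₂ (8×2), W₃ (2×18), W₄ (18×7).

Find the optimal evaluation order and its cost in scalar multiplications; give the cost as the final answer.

732

Adjacent pairs: W₁W₂ = 16·8·2 = 256; W₂W₃ = 8·2·18 = 288; W₃W₄ = 2·18·7 = 252.
Length 3: W₁..W₃: k=1: 0+288+16·8·18=2592; k=2: 256+0+16·2·18=832 → min 832 | W₂..W₄: k=2: 0+252+8·2·7=364; k=3: 288+0+8·18·7=1296 → min 364.
Length 4: W₁..W₄: k=1: 0+364+16·8·7=1260; k=2: 256+252+16·2·7=732; k=3: 832+0+16·18·7=2848 → min 732.
Optimal parenthesization: ((W₁W₂)(W₃W₄)) with cost 732.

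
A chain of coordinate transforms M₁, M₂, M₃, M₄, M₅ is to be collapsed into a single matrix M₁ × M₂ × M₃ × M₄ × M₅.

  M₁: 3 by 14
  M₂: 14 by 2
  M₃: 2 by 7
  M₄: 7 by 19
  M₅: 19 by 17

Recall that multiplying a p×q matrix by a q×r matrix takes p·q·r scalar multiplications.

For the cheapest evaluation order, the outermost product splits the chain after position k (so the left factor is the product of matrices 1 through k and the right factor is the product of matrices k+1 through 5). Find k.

2

Adjacent pairs: M₁M₂ = 3·14·2 = 84; M₂M₃ = 14·2·7 = 196; M₃M₄ = 2·7·19 = 266; M₄M₅ = 7·19·17 = 2261.
Length 3: M₁..M₃: k=1: 0+196+3·14·7=490; k=2: 84+0+3·2·7=126 → min 126 | M₂..M₄: k=2: 0+266+14·2·19=798; k=3: 196+0+14·7·19=2058 → min 798 | M₃..M₅: k=3: 0+2261+2·7·17=2499; k=4: 266+0+2·19·17=912 → min 912.
Length 4: M₁..M₄: k=1: 0+798+3·14·19=1596; k=2: 84+266+3·2·19=464; k=3: 126+0+3·7·19=525 → min 464 | M₂..M₅: k=2: 0+912+14·2·17=1388; k=3: 196+2261+14·7·17=4123; k=4: 798+0+14·19·17=5320 → min 1388.
Top-level splits: k=1: (M₁..M₁)·(M₂..M₅) → 0+1388+3·14·17 = 2102; k=2: (M₁..M₂)·(M₃..M₅) → 84+912+3·2·17 = 1098; k=3: (M₁..M₃)·(M₄..M₅) → 126+2261+3·7·17 = 2744; k=4: (M₁..M₄)·(M₅..M₅) → 464+0+3·19·17 = 1433.
Best split is after M₂, i.e. k = 2.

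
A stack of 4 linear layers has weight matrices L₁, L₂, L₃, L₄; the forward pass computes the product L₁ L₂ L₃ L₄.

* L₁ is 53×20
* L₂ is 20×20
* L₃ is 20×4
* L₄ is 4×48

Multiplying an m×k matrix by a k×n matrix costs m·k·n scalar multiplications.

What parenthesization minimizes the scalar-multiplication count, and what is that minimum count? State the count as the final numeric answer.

16016

Adjacent pairs: L₁L₂ = 53·20·20 = 21200; L₂L₃ = 20·20·4 = 1600; L₃L₄ = 20·4·48 = 3840.
Length 3: L₁..L₃: k=1: 0+1600+53·20·4=5840; k=2: 21200+0+53·20·4=25440 → min 5840 | L₂..L₄: k=2: 0+3840+20·20·48=23040; k=3: 1600+0+20·4·48=5440 → min 5440.
Length 4: L₁..L₄: k=1: 0+5440+53·20·48=56320; k=2: 21200+3840+53·20·48=75920; k=3: 5840+0+53·4·48=16016 → min 16016.
Optimal parenthesization: ((L₁ (L₂ L₃)) L₄) with cost 16016.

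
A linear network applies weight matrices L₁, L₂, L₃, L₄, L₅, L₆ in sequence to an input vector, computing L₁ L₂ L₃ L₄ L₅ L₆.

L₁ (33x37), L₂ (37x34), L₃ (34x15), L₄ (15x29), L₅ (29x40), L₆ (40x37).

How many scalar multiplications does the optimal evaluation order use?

95100

Adjacent pairs: L₁L₂ = 33·37·34 = 41514; L₂L₃ = 37·34·15 = 18870; L₃L₄ = 34·15·29 = 14790; L₄L₅ = 15·29·40 = 17400; L₅L₆ = 29·40·37 = 42920.
Length 3: L₁..L₃: k=1: 0+18870+33·37·15=37185; k=2: 41514+0+33·34·15=58344 → min 37185 | L₂..L₄: k=2: 0+14790+37·34·29=51272; k=3: 18870+0+37·15·29=34965 → min 34965 | L₃..L₅: k=3: 0+17400+34·15·40=37800; k=4: 14790+0+34·29·40=54230 → min 37800 | L₄..L₆: k=4: 0+42920+15·29·37=59015; k=5: 17400+0+15·40·37=39600 → min 39600.
Length 4: L₁..L₄: k=1: 0+34965+33·37·29=70374; k=2: 41514+14790+33·34·29=88842; k=3: 37185+0+33·15·29=51540 → min 51540 | L₂..L₅: k=2: 0+37800+37·34·40=88120; k=3: 18870+17400+37·15·40=58470; k=4: 34965+0+37·29·40=77885 → min 58470 | L₃..L₆: k=3: 0+39600+34·15·37=58470; k=4: 14790+42920+34·29·37=94192; k=5: 37800+0+34·40·37=88120 → min 58470.
Length 5: L₁..L₅: k=1: 0+58470+33·37·40=107310; k=2: 41514+37800+33·34·40=124194; k=3: 37185+17400+33·15·40=74385; k=4: 51540+0+33·29·40=89820 → min 74385 | L₂..L₆: k=2: 0+58470+37·34·37=105016; k=3: 18870+39600+37·15·37=79005; k=4: 34965+42920+37·29·37=117586; k=5: 58470+0+37·40·37=113230 → min 79005.
Length 6: L₁..L₆: k=1: 0+79005+33·37·37=124182; k=2: 41514+58470+33·34·37=141498; k=3: 37185+39600+33·15·37=95100; k=4: 51540+42920+33·29·37=129869; k=5: 74385+0+33·40·37=123225 → min 95100.
Optimal order: ((L₁ (L₂ L₃)) ((L₄ L₅) L₆)) with cost 95100.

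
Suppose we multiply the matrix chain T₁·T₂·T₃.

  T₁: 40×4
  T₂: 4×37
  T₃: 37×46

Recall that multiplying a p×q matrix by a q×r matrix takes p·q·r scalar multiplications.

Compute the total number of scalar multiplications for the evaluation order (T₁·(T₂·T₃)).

(T₂·T₃): 4×37 by 37×46 → 4×46, cost 4·37·46 = 6808
(T₁·(T₂·T₃)): 40×4 by 4×46 → 40×46, cost 40·4·46 = 7360; cumulative 14168
Total: 14168 scalar multiplications.

14168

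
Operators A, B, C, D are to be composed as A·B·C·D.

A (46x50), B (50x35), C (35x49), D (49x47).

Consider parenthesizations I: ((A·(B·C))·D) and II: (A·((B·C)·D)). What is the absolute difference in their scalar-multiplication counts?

4612

Order I = ((A·(B·C))·D): (B·C): 50×35 by 35×49 → 50×49, cost 50·35·49 = 85750; (A·(B·C)): 46×50 by 50×49 → 46×49, cost 46·50·49 = 112700; cumulative 198450; ((A·(B·C))·D): 46×49 by 49×47 → 46×47, cost 46·49·47 = 105938; cumulative 304388. Total 304388.
Order II = (A·((B·C)·D)): (B·C): 50×35 by 35×49 → 50×49, cost 50·35·49 = 85750; ((B·C)·D): 50×49 by 49×47 → 50×47, cost 50·49·47 = 115150; cumulative 200900; (A·((B·C)·D)): 46×50 by 50×47 → 46×47, cost 46·50·47 = 108100; cumulative 309000. Total 309000.
Difference: |304388 − 309000| = 4612.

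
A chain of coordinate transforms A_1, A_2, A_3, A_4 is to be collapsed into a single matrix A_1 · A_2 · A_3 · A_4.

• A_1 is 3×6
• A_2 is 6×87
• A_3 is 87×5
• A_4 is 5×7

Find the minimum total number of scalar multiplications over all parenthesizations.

2805

Adjacent pairs: A_1A_2 = 3·6·87 = 1566; A_2A_3 = 6·87·5 = 2610; A_3A_4 = 87·5·7 = 3045.
Length 3: A_1..A_3: k=1: 0+2610+3·6·5=2700; k=2: 1566+0+3·87·5=2871 → min 2700 | A_2..A_4: k=2: 0+3045+6·87·7=6699; k=3: 2610+0+6·5·7=2820 → min 2820.
Length 4: A_1..A_4: k=1: 0+2820+3·6·7=2946; k=2: 1566+3045+3·87·7=6438; k=3: 2700+0+3·5·7=2805 → min 2805.
Optimal order: ((A_1 · (A_2 · A_3)) · A_4) with cost 2805.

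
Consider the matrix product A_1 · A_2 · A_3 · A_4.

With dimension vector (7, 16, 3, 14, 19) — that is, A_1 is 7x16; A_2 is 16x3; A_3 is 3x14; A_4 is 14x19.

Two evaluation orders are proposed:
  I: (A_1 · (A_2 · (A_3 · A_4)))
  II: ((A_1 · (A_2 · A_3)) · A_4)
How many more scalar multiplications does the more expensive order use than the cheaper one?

264

Order I = (A_1 · (A_2 · (A_3 · A_4))): (A_3 · A_4): 3×14 by 14×19 → 3×19, cost 3·14·19 = 798; (A_2 · (A_3 · A_4)): 16×3 by 3×19 → 16×19, cost 16·3·19 = 912; cumulative 1710; (A_1 · (A_2 · (A_3 · A_4))): 7×16 by 16×19 → 7×19, cost 7·16·19 = 2128; cumulative 3838. Total 3838.
Order II = ((A_1 · (A_2 · A_3)) · A_4): (A_2 · A_3): 16×3 by 3×14 → 16×14, cost 16·3·14 = 672; (A_1 · (A_2 · A_3)): 7×16 by 16×14 → 7×14, cost 7·16·14 = 1568; cumulative 2240; ((A_1 · (A_2 · A_3)) · A_4): 7×14 by 14×19 → 7×19, cost 7·14·19 = 1862; cumulative 4102. Total 4102.
Difference: |3838 − 4102| = 264.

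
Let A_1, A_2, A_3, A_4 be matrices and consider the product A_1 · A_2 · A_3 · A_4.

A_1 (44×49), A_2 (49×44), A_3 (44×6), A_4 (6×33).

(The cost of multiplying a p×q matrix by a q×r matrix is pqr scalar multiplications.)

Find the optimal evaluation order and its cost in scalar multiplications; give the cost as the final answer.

Adjacent pairs: A_1A_2 = 44·49·44 = 94864; A_2A_3 = 49·44·6 = 12936; A_3A_4 = 44·6·33 = 8712.
Length 3: A_1..A_3: k=1: 0+12936+44·49·6=25872; k=2: 94864+0+44·44·6=106480 → min 25872 | A_2..A_4: k=2: 0+8712+49·44·33=79860; k=3: 12936+0+49·6·33=22638 → min 22638.
Length 4: A_1..A_4: k=1: 0+22638+44·49·33=93786; k=2: 94864+8712+44·44·33=167464; k=3: 25872+0+44·6·33=34584 → min 34584.
Optimal parenthesization: ((A_1 · (A_2 · A_3)) · A_4) with cost 34584.

34584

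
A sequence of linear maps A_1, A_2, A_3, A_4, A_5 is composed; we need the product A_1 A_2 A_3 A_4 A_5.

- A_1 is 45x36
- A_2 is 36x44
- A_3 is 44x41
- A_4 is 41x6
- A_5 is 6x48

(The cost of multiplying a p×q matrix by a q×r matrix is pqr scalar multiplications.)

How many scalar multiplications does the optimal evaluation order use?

Adjacent pairs: A_1A_2 = 45·36·44 = 71280; A_2A_3 = 36·44·41 = 64944; A_3A_4 = 44·41·6 = 10824; A_4A_5 = 41·6·48 = 11808.
Length 3: A_1..A_3: k=1: 0+64944+45·36·41=131364; k=2: 71280+0+45·44·41=152460 → min 131364 | A_2..A_4: k=2: 0+10824+36·44·6=20328; k=3: 64944+0+36·41·6=73800 → min 20328 | A_3..A_5: k=3: 0+11808+44·41·48=98400; k=4: 10824+0+44·6·48=23496 → min 23496.
Length 4: A_1..A_4: k=1: 0+20328+45·36·6=30048; k=2: 71280+10824+45·44·6=93984; k=3: 131364+0+45·41·6=142434 → min 30048 | A_2..A_5: k=2: 0+23496+36·44·48=99528; k=3: 64944+11808+36·41·48=147600; k=4: 20328+0+36·6·48=30696 → min 30696.
Length 5: A_1..A_5: k=1: 0+30696+45·36·48=108456; k=2: 71280+23496+45·44·48=189816; k=3: 131364+11808+45·41·48=231732; k=4: 30048+0+45·6·48=43008 → min 43008.
Optimal order: ((A_1 (A_2 (A_3 A_4))) A_5) with cost 43008.

43008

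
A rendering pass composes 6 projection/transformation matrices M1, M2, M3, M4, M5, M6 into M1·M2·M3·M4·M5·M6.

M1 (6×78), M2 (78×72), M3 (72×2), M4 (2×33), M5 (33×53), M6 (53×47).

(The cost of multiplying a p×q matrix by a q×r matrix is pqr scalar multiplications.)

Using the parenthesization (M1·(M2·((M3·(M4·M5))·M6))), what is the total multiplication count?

476430

(M4·M5): 2×33 by 33×53 → 2×53, cost 2·33·53 = 3498
(M3·(M4·M5)): 72×2 by 2×53 → 72×53, cost 72·2·53 = 7632; cumulative 11130
((M3·(M4·M5))·M6): 72×53 by 53×47 → 72×47, cost 72·53·47 = 179352; cumulative 190482
(M2·((M3·(M4·M5))·M6)): 78×72 by 72×47 → 78×47, cost 78·72·47 = 263952; cumulative 454434
(M1·(M2·((M3·(M4·M5))·M6))): 6×78 by 78×47 → 6×47, cost 6·78·47 = 21996; cumulative 476430
Total: 476430 scalar multiplications.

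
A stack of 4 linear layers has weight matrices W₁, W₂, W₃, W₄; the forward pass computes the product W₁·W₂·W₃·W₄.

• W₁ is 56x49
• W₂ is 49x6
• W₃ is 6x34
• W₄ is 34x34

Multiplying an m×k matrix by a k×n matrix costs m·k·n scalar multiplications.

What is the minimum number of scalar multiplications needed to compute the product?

Adjacent pairs: W₁W₂ = 56·49·6 = 16464; W₂W₃ = 49·6·34 = 9996; W₃W₄ = 6·34·34 = 6936.
Length 3: W₁..W₃: k=1: 0+9996+56·49·34=103292; k=2: 16464+0+56·6·34=27888 → min 27888 | W₂..W₄: k=2: 0+6936+49·6·34=16932; k=3: 9996+0+49·34·34=66640 → min 16932.
Length 4: W₁..W₄: k=1: 0+16932+56·49·34=110228; k=2: 16464+6936+56·6·34=34824; k=3: 27888+0+56·34·34=92624 → min 34824.
Optimal order: ((W₁·W₂)·(W₃·W₄)) with cost 34824.

34824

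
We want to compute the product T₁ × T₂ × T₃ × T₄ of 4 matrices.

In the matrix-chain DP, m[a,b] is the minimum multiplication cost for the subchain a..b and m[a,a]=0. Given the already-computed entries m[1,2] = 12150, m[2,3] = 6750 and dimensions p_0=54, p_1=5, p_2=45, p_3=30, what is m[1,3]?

m[1,3] = min over k∈[1,2] of m[1,k]+m[k+1,3]+p_{0}·p_k·p_{3}.
k=1: 0 + 6750 + 54·5·30 = 14850; k=2: 12150 + 0 + 54·45·30 = 85050.
Minimum: 14850 at k=1.

14850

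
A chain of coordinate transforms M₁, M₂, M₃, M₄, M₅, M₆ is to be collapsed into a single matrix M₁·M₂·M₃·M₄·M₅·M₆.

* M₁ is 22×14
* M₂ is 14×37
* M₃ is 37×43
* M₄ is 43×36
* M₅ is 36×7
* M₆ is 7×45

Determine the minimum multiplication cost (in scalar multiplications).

34685

Adjacent pairs: M₁M₂ = 22·14·37 = 11396; M₂M₃ = 14·37·43 = 22274; M₃M₄ = 37·43·36 = 57276; M₄M₅ = 43·36·7 = 10836; M₅M₆ = 36·7·45 = 11340.
Length 3: M₁..M₃: k=1: 0+22274+22·14·43=35518; k=2: 11396+0+22·37·43=46398 → min 35518 | M₂..M₄: k=2: 0+57276+14·37·36=75924; k=3: 22274+0+14·43·36=43946 → min 43946 | M₃..M₅: k=3: 0+10836+37·43·7=21973; k=4: 57276+0+37·36·7=66600 → min 21973 | M₄..M₆: k=4: 0+11340+43·36·45=81000; k=5: 10836+0+43·7·45=24381 → min 24381.
Length 4: M₁..M₄: k=1: 0+43946+22·14·36=55034; k=2: 11396+57276+22·37·36=97976; k=3: 35518+0+22·43·36=69574 → min 55034 | M₂..M₅: k=2: 0+21973+14·37·7=25599; k=3: 22274+10836+14·43·7=37324; k=4: 43946+0+14·36·7=47474 → min 25599 | M₃..M₆: k=3: 0+24381+37·43·45=95976; k=4: 57276+11340+37·36·45=128556; k=5: 21973+0+37·7·45=33628 → min 33628.
Length 5: M₁..M₅: k=1: 0+25599+22·14·7=27755; k=2: 11396+21973+22·37·7=39067; k=3: 35518+10836+22·43·7=52976; k=4: 55034+0+22·36·7=60578 → min 27755 | M₂..M₆: k=2: 0+33628+14·37·45=56938; k=3: 22274+24381+14·43·45=73745; k=4: 43946+11340+14·36·45=77966; k=5: 25599+0+14·7·45=30009 → min 30009.
Length 6: M₁..M₆: k=1: 0+30009+22·14·45=43869; k=2: 11396+33628+22·37·45=81654; k=3: 35518+24381+22·43·45=102469; k=4: 55034+11340+22·36·45=102014; k=5: 27755+0+22·7·45=34685 → min 34685.
Optimal order: ((M₁·(M₂·(M₃·(M₄·M₅))))·M₆) with cost 34685.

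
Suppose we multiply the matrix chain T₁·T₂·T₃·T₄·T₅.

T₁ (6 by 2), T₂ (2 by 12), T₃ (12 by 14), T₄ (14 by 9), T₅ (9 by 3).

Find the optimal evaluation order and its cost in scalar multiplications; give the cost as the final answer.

678

Adjacent pairs: T₁T₂ = 6·2·12 = 144; T₂T₃ = 2·12·14 = 336; T₃T₄ = 12·14·9 = 1512; T₄T₅ = 14·9·3 = 378.
Length 3: T₁..T₃: k=1: 0+336+6·2·14=504; k=2: 144+0+6·12·14=1152 → min 504 | T₂..T₄: k=2: 0+1512+2·12·9=1728; k=3: 336+0+2·14·9=588 → min 588 | T₃..T₅: k=3: 0+378+12·14·3=882; k=4: 1512+0+12·9·3=1836 → min 882.
Length 4: T₁..T₄: k=1: 0+588+6·2·9=696; k=2: 144+1512+6·12·9=2304; k=3: 504+0+6·14·9=1260 → min 696 | T₂..T₅: k=2: 0+882+2·12·3=954; k=3: 336+378+2·14·3=798; k=4: 588+0+2·9·3=642 → min 642.
Length 5: T₁..T₅: k=1: 0+642+6·2·3=678; k=2: 144+882+6·12·3=1242; k=3: 504+378+6·14·3=1134; k=4: 696+0+6·9·3=858 → min 678.
Optimal parenthesization: (T₁·(((T₂·T₃)·T₄)·T₅)) with cost 678.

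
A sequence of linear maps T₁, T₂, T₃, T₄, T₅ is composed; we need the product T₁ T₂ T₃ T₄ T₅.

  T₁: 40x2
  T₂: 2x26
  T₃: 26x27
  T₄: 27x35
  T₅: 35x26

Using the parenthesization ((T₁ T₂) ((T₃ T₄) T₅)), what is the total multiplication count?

77350

(T₁ T₂): 40×2 by 2×26 → 40×26, cost 40·2·26 = 2080
(T₃ T₄): 26×27 by 27×35 → 26×35, cost 26·27·35 = 24570
((T₃ T₄) T₅): 26×35 by 35×26 → 26×26, cost 26·35·26 = 23660; cumulative 48230
((T₁ T₂) ((T₃ T₄) T₅)): 40×26 by 26×26 → 40×26, cost 40·26·26 = 27040; cumulative 77350
Total: 77350 scalar multiplications.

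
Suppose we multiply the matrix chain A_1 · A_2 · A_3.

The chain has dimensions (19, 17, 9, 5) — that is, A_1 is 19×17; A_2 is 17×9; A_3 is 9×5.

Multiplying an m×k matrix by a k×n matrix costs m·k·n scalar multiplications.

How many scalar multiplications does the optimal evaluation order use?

Order (A_1 · (A_2 · A_3)): (A_2 · A_3): 17×9 by 9×5 → 17×5, cost 17·9·5 = 765; (A_1 · (A_2 · A_3)): 19×17 by 17×5 → 19×5, cost 19·17·5 = 1615; cumulative 2380. Total 2380.
Order ((A_1 · A_2) · A_3): (A_1 · A_2): 19×17 by 17×9 → 19×9, cost 19·17·9 = 2907; ((A_1 · A_2) · A_3): 19×9 by 9×5 → 19×5, cost 19·9·5 = 855; cumulative 3762. Total 3762.
Minimum: 2380.

2380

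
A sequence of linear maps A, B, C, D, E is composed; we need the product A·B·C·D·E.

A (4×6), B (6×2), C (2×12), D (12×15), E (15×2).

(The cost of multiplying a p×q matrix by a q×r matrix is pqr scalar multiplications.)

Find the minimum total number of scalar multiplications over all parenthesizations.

Adjacent pairs: AB = 4·6·2 = 48; BC = 6·2·12 = 144; CD = 2·12·15 = 360; DE = 12·15·2 = 360.
Length 3: A..C: k=1: 0+144+4·6·12=432; k=2: 48+0+4·2·12=144 → min 144 | B..D: k=2: 0+360+6·2·15=540; k=3: 144+0+6·12·15=1224 → min 540 | C..E: k=3: 0+360+2·12·2=408; k=4: 360+0+2·15·2=420 → min 408.
Length 4: A..D: k=1: 0+540+4·6·15=900; k=2: 48+360+4·2·15=528; k=3: 144+0+4·12·15=864 → min 528 | B..E: k=2: 0+408+6·2·2=432; k=3: 144+360+6·12·2=648; k=4: 540+0+6·15·2=720 → min 432.
Length 5: A..E: k=1: 0+432+4·6·2=480; k=2: 48+408+4·2·2=472; k=3: 144+360+4·12·2=600; k=4: 528+0+4·15·2=648 → min 472.
Optimal order: ((A·B)·(C·(D·E))) with cost 472.

472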